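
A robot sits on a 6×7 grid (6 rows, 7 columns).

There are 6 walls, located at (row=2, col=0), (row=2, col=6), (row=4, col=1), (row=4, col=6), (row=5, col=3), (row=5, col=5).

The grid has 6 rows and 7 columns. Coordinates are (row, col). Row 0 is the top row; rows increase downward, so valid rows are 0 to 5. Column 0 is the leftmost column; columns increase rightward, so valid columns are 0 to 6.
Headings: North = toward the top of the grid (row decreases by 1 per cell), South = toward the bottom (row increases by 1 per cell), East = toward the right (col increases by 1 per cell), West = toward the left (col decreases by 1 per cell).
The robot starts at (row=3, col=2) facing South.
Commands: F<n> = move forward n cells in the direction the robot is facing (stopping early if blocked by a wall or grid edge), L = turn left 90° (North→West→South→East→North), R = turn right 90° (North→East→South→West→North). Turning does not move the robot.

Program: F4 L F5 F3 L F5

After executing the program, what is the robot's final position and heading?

Answer: Final position: (row=0, col=2), facing North

Derivation:
Start: (row=3, col=2), facing South
  F4: move forward 2/4 (blocked), now at (row=5, col=2)
  L: turn left, now facing East
  F5: move forward 0/5 (blocked), now at (row=5, col=2)
  F3: move forward 0/3 (blocked), now at (row=5, col=2)
  L: turn left, now facing North
  F5: move forward 5, now at (row=0, col=2)
Final: (row=0, col=2), facing North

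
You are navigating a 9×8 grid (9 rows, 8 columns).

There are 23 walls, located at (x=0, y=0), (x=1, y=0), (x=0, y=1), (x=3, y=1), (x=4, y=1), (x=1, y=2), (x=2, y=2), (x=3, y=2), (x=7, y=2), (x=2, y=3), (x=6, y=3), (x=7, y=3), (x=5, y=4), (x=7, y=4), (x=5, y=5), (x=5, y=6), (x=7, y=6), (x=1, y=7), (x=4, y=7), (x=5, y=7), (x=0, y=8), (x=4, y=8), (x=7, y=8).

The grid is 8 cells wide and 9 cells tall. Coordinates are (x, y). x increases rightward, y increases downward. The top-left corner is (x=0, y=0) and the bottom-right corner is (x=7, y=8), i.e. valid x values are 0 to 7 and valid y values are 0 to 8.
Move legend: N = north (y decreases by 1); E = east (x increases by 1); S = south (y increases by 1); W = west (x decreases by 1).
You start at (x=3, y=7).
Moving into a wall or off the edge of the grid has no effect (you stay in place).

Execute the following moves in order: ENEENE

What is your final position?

Start: (x=3, y=7)
  E (east): blocked, stay at (x=3, y=7)
  N (north): (x=3, y=7) -> (x=3, y=6)
  E (east): (x=3, y=6) -> (x=4, y=6)
  E (east): blocked, stay at (x=4, y=6)
  N (north): (x=4, y=6) -> (x=4, y=5)
  E (east): blocked, stay at (x=4, y=5)
Final: (x=4, y=5)

Answer: Final position: (x=4, y=5)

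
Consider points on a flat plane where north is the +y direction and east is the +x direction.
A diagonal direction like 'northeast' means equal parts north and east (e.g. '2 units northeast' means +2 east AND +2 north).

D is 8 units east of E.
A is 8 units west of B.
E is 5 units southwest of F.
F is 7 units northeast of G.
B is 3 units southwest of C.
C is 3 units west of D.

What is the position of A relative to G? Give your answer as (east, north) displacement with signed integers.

Place G at the origin (east=0, north=0).
  F is 7 units northeast of G: delta (east=+7, north=+7); F at (east=7, north=7).
  E is 5 units southwest of F: delta (east=-5, north=-5); E at (east=2, north=2).
  D is 8 units east of E: delta (east=+8, north=+0); D at (east=10, north=2).
  C is 3 units west of D: delta (east=-3, north=+0); C at (east=7, north=2).
  B is 3 units southwest of C: delta (east=-3, north=-3); B at (east=4, north=-1).
  A is 8 units west of B: delta (east=-8, north=+0); A at (east=-4, north=-1).
Therefore A relative to G: (east=-4, north=-1).

Answer: A is at (east=-4, north=-1) relative to G.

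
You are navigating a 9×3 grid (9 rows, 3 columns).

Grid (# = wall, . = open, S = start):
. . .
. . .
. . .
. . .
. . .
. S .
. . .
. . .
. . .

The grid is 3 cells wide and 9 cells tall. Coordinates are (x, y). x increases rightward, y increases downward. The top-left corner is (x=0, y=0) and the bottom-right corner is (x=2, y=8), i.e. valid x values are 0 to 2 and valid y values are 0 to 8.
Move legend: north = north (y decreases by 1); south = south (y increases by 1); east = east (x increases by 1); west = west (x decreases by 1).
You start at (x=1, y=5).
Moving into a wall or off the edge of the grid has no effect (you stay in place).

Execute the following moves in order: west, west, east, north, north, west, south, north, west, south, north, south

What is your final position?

Answer: Final position: (x=0, y=4)

Derivation:
Start: (x=1, y=5)
  west (west): (x=1, y=5) -> (x=0, y=5)
  west (west): blocked, stay at (x=0, y=5)
  east (east): (x=0, y=5) -> (x=1, y=5)
  north (north): (x=1, y=5) -> (x=1, y=4)
  north (north): (x=1, y=4) -> (x=1, y=3)
  west (west): (x=1, y=3) -> (x=0, y=3)
  south (south): (x=0, y=3) -> (x=0, y=4)
  north (north): (x=0, y=4) -> (x=0, y=3)
  west (west): blocked, stay at (x=0, y=3)
  south (south): (x=0, y=3) -> (x=0, y=4)
  north (north): (x=0, y=4) -> (x=0, y=3)
  south (south): (x=0, y=3) -> (x=0, y=4)
Final: (x=0, y=4)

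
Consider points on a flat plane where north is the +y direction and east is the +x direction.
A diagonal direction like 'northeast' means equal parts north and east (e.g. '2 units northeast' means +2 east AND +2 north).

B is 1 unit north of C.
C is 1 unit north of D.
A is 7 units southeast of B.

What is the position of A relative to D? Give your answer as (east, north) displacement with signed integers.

Answer: A is at (east=7, north=-5) relative to D.

Derivation:
Place D at the origin (east=0, north=0).
  C is 1 unit north of D: delta (east=+0, north=+1); C at (east=0, north=1).
  B is 1 unit north of C: delta (east=+0, north=+1); B at (east=0, north=2).
  A is 7 units southeast of B: delta (east=+7, north=-7); A at (east=7, north=-5).
Therefore A relative to D: (east=7, north=-5).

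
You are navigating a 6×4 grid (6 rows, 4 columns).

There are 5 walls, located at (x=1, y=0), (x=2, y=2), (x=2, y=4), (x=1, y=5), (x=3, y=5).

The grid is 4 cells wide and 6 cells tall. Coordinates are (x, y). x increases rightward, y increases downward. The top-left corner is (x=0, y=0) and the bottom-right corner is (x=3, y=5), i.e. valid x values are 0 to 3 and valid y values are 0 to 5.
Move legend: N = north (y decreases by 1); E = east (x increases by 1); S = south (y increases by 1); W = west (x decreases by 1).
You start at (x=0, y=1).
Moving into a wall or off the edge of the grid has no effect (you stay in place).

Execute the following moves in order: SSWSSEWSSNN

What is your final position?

Answer: Final position: (x=0, y=3)

Derivation:
Start: (x=0, y=1)
  S (south): (x=0, y=1) -> (x=0, y=2)
  S (south): (x=0, y=2) -> (x=0, y=3)
  W (west): blocked, stay at (x=0, y=3)
  S (south): (x=0, y=3) -> (x=0, y=4)
  S (south): (x=0, y=4) -> (x=0, y=5)
  E (east): blocked, stay at (x=0, y=5)
  W (west): blocked, stay at (x=0, y=5)
  S (south): blocked, stay at (x=0, y=5)
  S (south): blocked, stay at (x=0, y=5)
  N (north): (x=0, y=5) -> (x=0, y=4)
  N (north): (x=0, y=4) -> (x=0, y=3)
Final: (x=0, y=3)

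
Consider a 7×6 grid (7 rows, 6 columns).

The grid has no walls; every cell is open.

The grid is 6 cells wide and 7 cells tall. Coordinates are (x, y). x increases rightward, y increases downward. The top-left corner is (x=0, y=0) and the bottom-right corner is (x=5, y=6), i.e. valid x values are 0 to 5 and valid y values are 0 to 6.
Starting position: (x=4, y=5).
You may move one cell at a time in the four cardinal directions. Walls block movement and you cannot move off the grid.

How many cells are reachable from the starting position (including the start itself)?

BFS flood-fill from (x=4, y=5):
  Distance 0: (x=4, y=5)
  Distance 1: (x=4, y=4), (x=3, y=5), (x=5, y=5), (x=4, y=6)
  Distance 2: (x=4, y=3), (x=3, y=4), (x=5, y=4), (x=2, y=5), (x=3, y=6), (x=5, y=6)
  Distance 3: (x=4, y=2), (x=3, y=3), (x=5, y=3), (x=2, y=4), (x=1, y=5), (x=2, y=6)
  Distance 4: (x=4, y=1), (x=3, y=2), (x=5, y=2), (x=2, y=3), (x=1, y=4), (x=0, y=5), (x=1, y=6)
  Distance 5: (x=4, y=0), (x=3, y=1), (x=5, y=1), (x=2, y=2), (x=1, y=3), (x=0, y=4), (x=0, y=6)
  Distance 6: (x=3, y=0), (x=5, y=0), (x=2, y=1), (x=1, y=2), (x=0, y=3)
  Distance 7: (x=2, y=0), (x=1, y=1), (x=0, y=2)
  Distance 8: (x=1, y=0), (x=0, y=1)
  Distance 9: (x=0, y=0)
Total reachable: 42 (grid has 42 open cells total)

Answer: Reachable cells: 42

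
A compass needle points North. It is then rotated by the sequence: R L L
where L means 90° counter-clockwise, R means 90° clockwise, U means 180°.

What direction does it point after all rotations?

Start: North
  R (right (90° clockwise)) -> East
  L (left (90° counter-clockwise)) -> North
  L (left (90° counter-clockwise)) -> West
Final: West

Answer: Final heading: West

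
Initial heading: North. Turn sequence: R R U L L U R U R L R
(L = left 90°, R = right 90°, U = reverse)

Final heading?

Start: North
  R (right (90° clockwise)) -> East
  R (right (90° clockwise)) -> South
  U (U-turn (180°)) -> North
  L (left (90° counter-clockwise)) -> West
  L (left (90° counter-clockwise)) -> South
  U (U-turn (180°)) -> North
  R (right (90° clockwise)) -> East
  U (U-turn (180°)) -> West
  R (right (90° clockwise)) -> North
  L (left (90° counter-clockwise)) -> West
  R (right (90° clockwise)) -> North
Final: North

Answer: Final heading: North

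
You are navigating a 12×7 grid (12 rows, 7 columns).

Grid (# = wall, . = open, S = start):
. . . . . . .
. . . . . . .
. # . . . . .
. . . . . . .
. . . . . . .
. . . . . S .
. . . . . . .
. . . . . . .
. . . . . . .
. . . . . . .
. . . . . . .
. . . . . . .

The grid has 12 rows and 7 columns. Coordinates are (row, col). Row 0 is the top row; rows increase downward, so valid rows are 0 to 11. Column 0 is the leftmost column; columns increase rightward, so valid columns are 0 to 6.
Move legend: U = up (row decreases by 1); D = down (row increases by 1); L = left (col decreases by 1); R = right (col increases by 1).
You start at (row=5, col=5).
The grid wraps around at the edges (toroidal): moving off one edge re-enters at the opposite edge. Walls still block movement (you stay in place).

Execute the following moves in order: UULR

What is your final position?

Start: (row=5, col=5)
  U (up): (row=5, col=5) -> (row=4, col=5)
  U (up): (row=4, col=5) -> (row=3, col=5)
  L (left): (row=3, col=5) -> (row=3, col=4)
  R (right): (row=3, col=4) -> (row=3, col=5)
Final: (row=3, col=5)

Answer: Final position: (row=3, col=5)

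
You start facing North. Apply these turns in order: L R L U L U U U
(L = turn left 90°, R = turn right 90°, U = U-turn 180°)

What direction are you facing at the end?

Answer: Final heading: South

Derivation:
Start: North
  L (left (90° counter-clockwise)) -> West
  R (right (90° clockwise)) -> North
  L (left (90° counter-clockwise)) -> West
  U (U-turn (180°)) -> East
  L (left (90° counter-clockwise)) -> North
  U (U-turn (180°)) -> South
  U (U-turn (180°)) -> North
  U (U-turn (180°)) -> South
Final: South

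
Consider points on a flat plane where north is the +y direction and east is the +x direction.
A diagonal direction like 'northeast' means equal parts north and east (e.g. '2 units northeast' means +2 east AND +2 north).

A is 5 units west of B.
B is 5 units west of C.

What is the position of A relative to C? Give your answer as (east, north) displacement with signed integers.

Place C at the origin (east=0, north=0).
  B is 5 units west of C: delta (east=-5, north=+0); B at (east=-5, north=0).
  A is 5 units west of B: delta (east=-5, north=+0); A at (east=-10, north=0).
Therefore A relative to C: (east=-10, north=0).

Answer: A is at (east=-10, north=0) relative to C.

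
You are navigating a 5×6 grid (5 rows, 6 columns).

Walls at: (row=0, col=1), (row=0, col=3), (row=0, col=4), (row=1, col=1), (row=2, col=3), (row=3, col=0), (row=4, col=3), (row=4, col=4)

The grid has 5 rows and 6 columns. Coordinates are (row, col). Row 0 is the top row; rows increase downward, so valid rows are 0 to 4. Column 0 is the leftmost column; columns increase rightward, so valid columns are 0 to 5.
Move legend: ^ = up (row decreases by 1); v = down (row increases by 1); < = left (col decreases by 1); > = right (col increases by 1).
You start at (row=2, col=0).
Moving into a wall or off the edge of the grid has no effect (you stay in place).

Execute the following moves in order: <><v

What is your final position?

Start: (row=2, col=0)
  < (left): blocked, stay at (row=2, col=0)
  > (right): (row=2, col=0) -> (row=2, col=1)
  < (left): (row=2, col=1) -> (row=2, col=0)
  v (down): blocked, stay at (row=2, col=0)
Final: (row=2, col=0)

Answer: Final position: (row=2, col=0)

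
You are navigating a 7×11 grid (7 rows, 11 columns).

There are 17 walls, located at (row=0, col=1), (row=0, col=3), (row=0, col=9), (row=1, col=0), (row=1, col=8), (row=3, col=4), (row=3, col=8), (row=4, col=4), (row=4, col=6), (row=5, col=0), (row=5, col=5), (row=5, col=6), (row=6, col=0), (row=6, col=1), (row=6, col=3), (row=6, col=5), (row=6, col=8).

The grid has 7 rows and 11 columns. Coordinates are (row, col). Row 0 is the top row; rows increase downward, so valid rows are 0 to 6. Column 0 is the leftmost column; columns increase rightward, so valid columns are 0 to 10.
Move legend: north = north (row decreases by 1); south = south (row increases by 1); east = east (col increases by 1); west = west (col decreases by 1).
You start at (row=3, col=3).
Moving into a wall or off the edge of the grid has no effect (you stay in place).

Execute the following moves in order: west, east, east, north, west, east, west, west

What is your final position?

Start: (row=3, col=3)
  west (west): (row=3, col=3) -> (row=3, col=2)
  east (east): (row=3, col=2) -> (row=3, col=3)
  east (east): blocked, stay at (row=3, col=3)
  north (north): (row=3, col=3) -> (row=2, col=3)
  west (west): (row=2, col=3) -> (row=2, col=2)
  east (east): (row=2, col=2) -> (row=2, col=3)
  west (west): (row=2, col=3) -> (row=2, col=2)
  west (west): (row=2, col=2) -> (row=2, col=1)
Final: (row=2, col=1)

Answer: Final position: (row=2, col=1)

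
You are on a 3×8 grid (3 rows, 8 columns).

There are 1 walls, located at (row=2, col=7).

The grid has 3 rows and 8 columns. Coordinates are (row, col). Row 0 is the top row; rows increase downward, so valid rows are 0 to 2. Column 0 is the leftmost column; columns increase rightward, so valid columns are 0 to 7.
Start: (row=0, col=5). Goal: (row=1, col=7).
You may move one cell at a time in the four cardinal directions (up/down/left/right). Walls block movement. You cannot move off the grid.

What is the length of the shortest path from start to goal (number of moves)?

BFS from (row=0, col=5) until reaching (row=1, col=7):
  Distance 0: (row=0, col=5)
  Distance 1: (row=0, col=4), (row=0, col=6), (row=1, col=5)
  Distance 2: (row=0, col=3), (row=0, col=7), (row=1, col=4), (row=1, col=6), (row=2, col=5)
  Distance 3: (row=0, col=2), (row=1, col=3), (row=1, col=7), (row=2, col=4), (row=2, col=6)  <- goal reached here
One shortest path (3 moves): (row=0, col=5) -> (row=0, col=6) -> (row=0, col=7) -> (row=1, col=7)

Answer: Shortest path length: 3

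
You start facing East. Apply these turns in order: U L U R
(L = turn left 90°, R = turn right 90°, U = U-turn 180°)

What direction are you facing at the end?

Answer: Final heading: East

Derivation:
Start: East
  U (U-turn (180°)) -> West
  L (left (90° counter-clockwise)) -> South
  U (U-turn (180°)) -> North
  R (right (90° clockwise)) -> East
Final: East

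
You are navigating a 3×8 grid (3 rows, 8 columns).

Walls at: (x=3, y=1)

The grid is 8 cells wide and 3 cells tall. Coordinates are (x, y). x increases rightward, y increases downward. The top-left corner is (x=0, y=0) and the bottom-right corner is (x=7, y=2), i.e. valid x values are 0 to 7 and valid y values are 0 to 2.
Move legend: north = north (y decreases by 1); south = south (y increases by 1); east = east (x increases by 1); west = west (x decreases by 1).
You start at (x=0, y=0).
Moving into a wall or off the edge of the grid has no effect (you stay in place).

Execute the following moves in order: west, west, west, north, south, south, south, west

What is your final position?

Answer: Final position: (x=0, y=2)

Derivation:
Start: (x=0, y=0)
  [×3]west (west): blocked, stay at (x=0, y=0)
  north (north): blocked, stay at (x=0, y=0)
  south (south): (x=0, y=0) -> (x=0, y=1)
  south (south): (x=0, y=1) -> (x=0, y=2)
  south (south): blocked, stay at (x=0, y=2)
  west (west): blocked, stay at (x=0, y=2)
Final: (x=0, y=2)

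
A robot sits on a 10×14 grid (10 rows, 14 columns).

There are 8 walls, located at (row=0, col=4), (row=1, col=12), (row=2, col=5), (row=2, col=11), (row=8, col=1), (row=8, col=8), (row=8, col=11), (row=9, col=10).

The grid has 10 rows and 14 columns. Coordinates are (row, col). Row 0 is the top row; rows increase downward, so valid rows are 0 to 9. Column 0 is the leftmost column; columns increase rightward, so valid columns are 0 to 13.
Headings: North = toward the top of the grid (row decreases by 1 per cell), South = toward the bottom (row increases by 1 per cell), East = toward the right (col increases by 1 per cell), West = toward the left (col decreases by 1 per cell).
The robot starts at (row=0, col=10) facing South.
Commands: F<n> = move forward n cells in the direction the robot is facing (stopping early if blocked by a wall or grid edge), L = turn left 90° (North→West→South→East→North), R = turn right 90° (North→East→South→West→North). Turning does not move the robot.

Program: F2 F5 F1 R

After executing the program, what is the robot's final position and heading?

Answer: Final position: (row=8, col=10), facing West

Derivation:
Start: (row=0, col=10), facing South
  F2: move forward 2, now at (row=2, col=10)
  F5: move forward 5, now at (row=7, col=10)
  F1: move forward 1, now at (row=8, col=10)
  R: turn right, now facing West
Final: (row=8, col=10), facing West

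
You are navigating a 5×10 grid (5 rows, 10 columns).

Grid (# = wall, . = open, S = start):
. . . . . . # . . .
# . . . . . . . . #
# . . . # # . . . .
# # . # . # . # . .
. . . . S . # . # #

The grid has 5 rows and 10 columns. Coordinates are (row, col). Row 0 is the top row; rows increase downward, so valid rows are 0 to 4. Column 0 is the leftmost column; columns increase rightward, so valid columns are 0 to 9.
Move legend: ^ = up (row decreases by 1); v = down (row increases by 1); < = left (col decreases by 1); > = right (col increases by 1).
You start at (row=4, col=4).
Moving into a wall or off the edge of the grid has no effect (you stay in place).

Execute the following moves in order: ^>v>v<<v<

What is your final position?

Start: (row=4, col=4)
  ^ (up): (row=4, col=4) -> (row=3, col=4)
  > (right): blocked, stay at (row=3, col=4)
  v (down): (row=3, col=4) -> (row=4, col=4)
  > (right): (row=4, col=4) -> (row=4, col=5)
  v (down): blocked, stay at (row=4, col=5)
  < (left): (row=4, col=5) -> (row=4, col=4)
  < (left): (row=4, col=4) -> (row=4, col=3)
  v (down): blocked, stay at (row=4, col=3)
  < (left): (row=4, col=3) -> (row=4, col=2)
Final: (row=4, col=2)

Answer: Final position: (row=4, col=2)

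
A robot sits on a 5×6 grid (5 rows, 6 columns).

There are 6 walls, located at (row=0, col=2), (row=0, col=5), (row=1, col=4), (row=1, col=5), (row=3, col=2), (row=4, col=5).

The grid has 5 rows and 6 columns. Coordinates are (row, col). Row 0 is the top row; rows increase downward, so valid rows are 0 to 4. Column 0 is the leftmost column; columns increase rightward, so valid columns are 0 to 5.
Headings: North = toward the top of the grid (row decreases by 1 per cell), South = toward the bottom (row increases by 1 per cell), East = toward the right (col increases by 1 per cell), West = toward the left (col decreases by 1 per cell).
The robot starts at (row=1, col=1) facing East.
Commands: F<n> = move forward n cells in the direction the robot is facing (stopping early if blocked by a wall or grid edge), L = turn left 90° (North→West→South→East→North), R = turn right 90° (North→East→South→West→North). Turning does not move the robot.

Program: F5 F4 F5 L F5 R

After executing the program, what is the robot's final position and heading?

Start: (row=1, col=1), facing East
  F5: move forward 2/5 (blocked), now at (row=1, col=3)
  F4: move forward 0/4 (blocked), now at (row=1, col=3)
  F5: move forward 0/5 (blocked), now at (row=1, col=3)
  L: turn left, now facing North
  F5: move forward 1/5 (blocked), now at (row=0, col=3)
  R: turn right, now facing East
Final: (row=0, col=3), facing East

Answer: Final position: (row=0, col=3), facing East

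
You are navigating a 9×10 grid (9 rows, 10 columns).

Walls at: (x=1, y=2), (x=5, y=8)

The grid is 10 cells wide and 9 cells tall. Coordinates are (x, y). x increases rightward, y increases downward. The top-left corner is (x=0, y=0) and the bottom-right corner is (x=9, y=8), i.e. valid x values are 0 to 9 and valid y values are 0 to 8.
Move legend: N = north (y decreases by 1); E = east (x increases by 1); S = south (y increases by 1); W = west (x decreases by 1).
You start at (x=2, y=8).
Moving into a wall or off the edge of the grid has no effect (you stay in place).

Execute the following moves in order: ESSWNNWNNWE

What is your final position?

Start: (x=2, y=8)
  E (east): (x=2, y=8) -> (x=3, y=8)
  S (south): blocked, stay at (x=3, y=8)
  S (south): blocked, stay at (x=3, y=8)
  W (west): (x=3, y=8) -> (x=2, y=8)
  N (north): (x=2, y=8) -> (x=2, y=7)
  N (north): (x=2, y=7) -> (x=2, y=6)
  W (west): (x=2, y=6) -> (x=1, y=6)
  N (north): (x=1, y=6) -> (x=1, y=5)
  N (north): (x=1, y=5) -> (x=1, y=4)
  W (west): (x=1, y=4) -> (x=0, y=4)
  E (east): (x=0, y=4) -> (x=1, y=4)
Final: (x=1, y=4)

Answer: Final position: (x=1, y=4)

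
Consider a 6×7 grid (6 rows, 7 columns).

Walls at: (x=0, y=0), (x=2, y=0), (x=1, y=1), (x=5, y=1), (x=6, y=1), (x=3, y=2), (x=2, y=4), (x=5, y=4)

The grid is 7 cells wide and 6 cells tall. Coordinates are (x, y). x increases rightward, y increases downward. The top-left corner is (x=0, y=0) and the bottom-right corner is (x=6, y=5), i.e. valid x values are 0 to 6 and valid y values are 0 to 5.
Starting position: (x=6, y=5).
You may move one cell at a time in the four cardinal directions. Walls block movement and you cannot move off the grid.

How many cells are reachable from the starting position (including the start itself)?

Answer: Reachable cells: 33

Derivation:
BFS flood-fill from (x=6, y=5):
  Distance 0: (x=6, y=5)
  Distance 1: (x=6, y=4), (x=5, y=5)
  Distance 2: (x=6, y=3), (x=4, y=5)
  Distance 3: (x=6, y=2), (x=5, y=3), (x=4, y=4), (x=3, y=5)
  Distance 4: (x=5, y=2), (x=4, y=3), (x=3, y=4), (x=2, y=5)
  Distance 5: (x=4, y=2), (x=3, y=3), (x=1, y=5)
  Distance 6: (x=4, y=1), (x=2, y=3), (x=1, y=4), (x=0, y=5)
  Distance 7: (x=4, y=0), (x=3, y=1), (x=2, y=2), (x=1, y=3), (x=0, y=4)
  Distance 8: (x=3, y=0), (x=5, y=0), (x=2, y=1), (x=1, y=2), (x=0, y=3)
  Distance 9: (x=6, y=0), (x=0, y=2)
  Distance 10: (x=0, y=1)
Total reachable: 33 (grid has 34 open cells total)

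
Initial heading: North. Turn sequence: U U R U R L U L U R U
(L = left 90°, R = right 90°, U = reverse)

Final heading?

Answer: Final heading: East

Derivation:
Start: North
  U (U-turn (180°)) -> South
  U (U-turn (180°)) -> North
  R (right (90° clockwise)) -> East
  U (U-turn (180°)) -> West
  R (right (90° clockwise)) -> North
  L (left (90° counter-clockwise)) -> West
  U (U-turn (180°)) -> East
  L (left (90° counter-clockwise)) -> North
  U (U-turn (180°)) -> South
  R (right (90° clockwise)) -> West
  U (U-turn (180°)) -> East
Final: East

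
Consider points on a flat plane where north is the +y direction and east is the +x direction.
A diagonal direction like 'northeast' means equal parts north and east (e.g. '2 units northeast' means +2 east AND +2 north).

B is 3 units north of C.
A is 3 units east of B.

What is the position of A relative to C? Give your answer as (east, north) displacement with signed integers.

Place C at the origin (east=0, north=0).
  B is 3 units north of C: delta (east=+0, north=+3); B at (east=0, north=3).
  A is 3 units east of B: delta (east=+3, north=+0); A at (east=3, north=3).
Therefore A relative to C: (east=3, north=3).

Answer: A is at (east=3, north=3) relative to C.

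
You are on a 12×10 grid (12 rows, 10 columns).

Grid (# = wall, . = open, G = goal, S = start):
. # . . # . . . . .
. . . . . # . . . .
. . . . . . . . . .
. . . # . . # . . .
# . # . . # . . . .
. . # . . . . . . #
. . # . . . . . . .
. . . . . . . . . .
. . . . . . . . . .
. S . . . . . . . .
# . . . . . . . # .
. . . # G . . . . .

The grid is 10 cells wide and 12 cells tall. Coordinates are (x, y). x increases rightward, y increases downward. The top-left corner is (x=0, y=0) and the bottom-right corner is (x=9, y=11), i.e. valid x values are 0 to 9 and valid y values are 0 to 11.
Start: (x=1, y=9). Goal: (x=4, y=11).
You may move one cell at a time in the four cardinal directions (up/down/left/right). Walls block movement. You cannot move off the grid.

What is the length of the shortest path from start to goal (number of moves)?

Answer: Shortest path length: 5

Derivation:
BFS from (x=1, y=9) until reaching (x=4, y=11):
  Distance 0: (x=1, y=9)
  Distance 1: (x=1, y=8), (x=0, y=9), (x=2, y=9), (x=1, y=10)
  Distance 2: (x=1, y=7), (x=0, y=8), (x=2, y=8), (x=3, y=9), (x=2, y=10), (x=1, y=11)
  Distance 3: (x=1, y=6), (x=0, y=7), (x=2, y=7), (x=3, y=8), (x=4, y=9), (x=3, y=10), (x=0, y=11), (x=2, y=11)
  Distance 4: (x=1, y=5), (x=0, y=6), (x=3, y=7), (x=4, y=8), (x=5, y=9), (x=4, y=10)
  Distance 5: (x=1, y=4), (x=0, y=5), (x=3, y=6), (x=4, y=7), (x=5, y=8), (x=6, y=9), (x=5, y=10), (x=4, y=11)  <- goal reached here
One shortest path (5 moves): (x=1, y=9) -> (x=2, y=9) -> (x=3, y=9) -> (x=4, y=9) -> (x=4, y=10) -> (x=4, y=11)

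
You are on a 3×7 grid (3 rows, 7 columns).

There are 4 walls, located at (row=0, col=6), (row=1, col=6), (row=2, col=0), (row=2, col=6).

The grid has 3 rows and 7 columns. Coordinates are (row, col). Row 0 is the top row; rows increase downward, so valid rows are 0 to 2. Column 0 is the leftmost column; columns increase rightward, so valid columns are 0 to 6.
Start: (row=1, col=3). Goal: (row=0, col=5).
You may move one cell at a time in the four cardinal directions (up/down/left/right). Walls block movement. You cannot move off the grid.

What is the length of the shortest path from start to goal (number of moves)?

BFS from (row=1, col=3) until reaching (row=0, col=5):
  Distance 0: (row=1, col=3)
  Distance 1: (row=0, col=3), (row=1, col=2), (row=1, col=4), (row=2, col=3)
  Distance 2: (row=0, col=2), (row=0, col=4), (row=1, col=1), (row=1, col=5), (row=2, col=2), (row=2, col=4)
  Distance 3: (row=0, col=1), (row=0, col=5), (row=1, col=0), (row=2, col=1), (row=2, col=5)  <- goal reached here
One shortest path (3 moves): (row=1, col=3) -> (row=1, col=4) -> (row=1, col=5) -> (row=0, col=5)

Answer: Shortest path length: 3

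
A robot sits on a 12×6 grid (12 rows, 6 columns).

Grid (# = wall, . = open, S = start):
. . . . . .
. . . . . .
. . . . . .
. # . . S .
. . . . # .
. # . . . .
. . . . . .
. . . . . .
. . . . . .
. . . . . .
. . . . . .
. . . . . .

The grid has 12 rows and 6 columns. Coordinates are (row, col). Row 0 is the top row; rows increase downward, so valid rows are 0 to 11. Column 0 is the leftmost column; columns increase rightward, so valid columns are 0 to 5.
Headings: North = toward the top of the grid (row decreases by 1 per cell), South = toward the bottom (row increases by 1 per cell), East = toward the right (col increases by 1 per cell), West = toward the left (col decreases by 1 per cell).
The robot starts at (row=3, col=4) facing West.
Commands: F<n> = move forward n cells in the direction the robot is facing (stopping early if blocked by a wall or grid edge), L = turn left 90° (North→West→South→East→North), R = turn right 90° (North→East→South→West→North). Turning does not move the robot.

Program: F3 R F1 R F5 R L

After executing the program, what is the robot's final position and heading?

Start: (row=3, col=4), facing West
  F3: move forward 2/3 (blocked), now at (row=3, col=2)
  R: turn right, now facing North
  F1: move forward 1, now at (row=2, col=2)
  R: turn right, now facing East
  F5: move forward 3/5 (blocked), now at (row=2, col=5)
  R: turn right, now facing South
  L: turn left, now facing East
Final: (row=2, col=5), facing East

Answer: Final position: (row=2, col=5), facing East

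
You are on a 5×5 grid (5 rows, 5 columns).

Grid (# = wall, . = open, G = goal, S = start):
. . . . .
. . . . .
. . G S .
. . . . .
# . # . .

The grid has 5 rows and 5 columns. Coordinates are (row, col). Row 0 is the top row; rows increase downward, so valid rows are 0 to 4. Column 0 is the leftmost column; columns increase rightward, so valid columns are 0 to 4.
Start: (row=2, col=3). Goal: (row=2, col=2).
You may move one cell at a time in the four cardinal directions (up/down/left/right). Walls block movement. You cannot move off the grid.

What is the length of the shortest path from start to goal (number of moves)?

BFS from (row=2, col=3) until reaching (row=2, col=2):
  Distance 0: (row=2, col=3)
  Distance 1: (row=1, col=3), (row=2, col=2), (row=2, col=4), (row=3, col=3)  <- goal reached here
One shortest path (1 moves): (row=2, col=3) -> (row=2, col=2)

Answer: Shortest path length: 1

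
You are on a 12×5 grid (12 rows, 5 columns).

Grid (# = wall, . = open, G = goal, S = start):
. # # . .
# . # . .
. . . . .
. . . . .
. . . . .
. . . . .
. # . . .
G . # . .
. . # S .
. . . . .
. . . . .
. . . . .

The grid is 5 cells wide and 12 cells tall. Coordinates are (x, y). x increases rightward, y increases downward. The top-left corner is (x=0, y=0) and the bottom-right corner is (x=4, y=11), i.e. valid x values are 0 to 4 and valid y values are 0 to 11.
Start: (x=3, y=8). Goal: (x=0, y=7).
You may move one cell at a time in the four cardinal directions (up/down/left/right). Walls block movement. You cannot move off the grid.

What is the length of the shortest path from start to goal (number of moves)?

BFS from (x=3, y=8) until reaching (x=0, y=7):
  Distance 0: (x=3, y=8)
  Distance 1: (x=3, y=7), (x=4, y=8), (x=3, y=9)
  Distance 2: (x=3, y=6), (x=4, y=7), (x=2, y=9), (x=4, y=9), (x=3, y=10)
  Distance 3: (x=3, y=5), (x=2, y=6), (x=4, y=6), (x=1, y=9), (x=2, y=10), (x=4, y=10), (x=3, y=11)
  Distance 4: (x=3, y=4), (x=2, y=5), (x=4, y=5), (x=1, y=8), (x=0, y=9), (x=1, y=10), (x=2, y=11), (x=4, y=11)
  Distance 5: (x=3, y=3), (x=2, y=4), (x=4, y=4), (x=1, y=5), (x=1, y=7), (x=0, y=8), (x=0, y=10), (x=1, y=11)
  Distance 6: (x=3, y=2), (x=2, y=3), (x=4, y=3), (x=1, y=4), (x=0, y=5), (x=0, y=7), (x=0, y=11)  <- goal reached here
One shortest path (6 moves): (x=3, y=8) -> (x=3, y=9) -> (x=2, y=9) -> (x=1, y=9) -> (x=0, y=9) -> (x=0, y=8) -> (x=0, y=7)

Answer: Shortest path length: 6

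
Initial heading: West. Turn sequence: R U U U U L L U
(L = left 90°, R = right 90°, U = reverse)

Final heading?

Start: West
  R (right (90° clockwise)) -> North
  U (U-turn (180°)) -> South
  U (U-turn (180°)) -> North
  U (U-turn (180°)) -> South
  U (U-turn (180°)) -> North
  L (left (90° counter-clockwise)) -> West
  L (left (90° counter-clockwise)) -> South
  U (U-turn (180°)) -> North
Final: North

Answer: Final heading: North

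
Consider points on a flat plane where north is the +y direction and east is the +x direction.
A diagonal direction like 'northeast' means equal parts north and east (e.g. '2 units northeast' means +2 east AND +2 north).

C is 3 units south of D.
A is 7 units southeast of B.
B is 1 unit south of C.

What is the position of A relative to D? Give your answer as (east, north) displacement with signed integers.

Answer: A is at (east=7, north=-11) relative to D.

Derivation:
Place D at the origin (east=0, north=0).
  C is 3 units south of D: delta (east=+0, north=-3); C at (east=0, north=-3).
  B is 1 unit south of C: delta (east=+0, north=-1); B at (east=0, north=-4).
  A is 7 units southeast of B: delta (east=+7, north=-7); A at (east=7, north=-11).
Therefore A relative to D: (east=7, north=-11).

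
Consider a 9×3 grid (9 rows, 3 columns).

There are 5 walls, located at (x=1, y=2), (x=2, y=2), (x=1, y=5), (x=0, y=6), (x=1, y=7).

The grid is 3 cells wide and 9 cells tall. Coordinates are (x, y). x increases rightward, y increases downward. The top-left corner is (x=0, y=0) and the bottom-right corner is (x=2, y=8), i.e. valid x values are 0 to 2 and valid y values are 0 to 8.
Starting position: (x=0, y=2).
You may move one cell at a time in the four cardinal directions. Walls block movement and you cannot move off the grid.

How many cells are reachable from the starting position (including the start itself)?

BFS flood-fill from (x=0, y=2):
  Distance 0: (x=0, y=2)
  Distance 1: (x=0, y=1), (x=0, y=3)
  Distance 2: (x=0, y=0), (x=1, y=1), (x=1, y=3), (x=0, y=4)
  Distance 3: (x=1, y=0), (x=2, y=1), (x=2, y=3), (x=1, y=4), (x=0, y=5)
  Distance 4: (x=2, y=0), (x=2, y=4)
  Distance 5: (x=2, y=5)
  Distance 6: (x=2, y=6)
  Distance 7: (x=1, y=6), (x=2, y=7)
  Distance 8: (x=2, y=8)
  Distance 9: (x=1, y=8)
  Distance 10: (x=0, y=8)
  Distance 11: (x=0, y=7)
Total reachable: 22 (grid has 22 open cells total)

Answer: Reachable cells: 22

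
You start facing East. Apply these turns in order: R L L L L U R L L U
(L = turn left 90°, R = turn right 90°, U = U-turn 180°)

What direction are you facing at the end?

Answer: Final heading: East

Derivation:
Start: East
  R (right (90° clockwise)) -> South
  L (left (90° counter-clockwise)) -> East
  L (left (90° counter-clockwise)) -> North
  L (left (90° counter-clockwise)) -> West
  L (left (90° counter-clockwise)) -> South
  U (U-turn (180°)) -> North
  R (right (90° clockwise)) -> East
  L (left (90° counter-clockwise)) -> North
  L (left (90° counter-clockwise)) -> West
  U (U-turn (180°)) -> East
Final: East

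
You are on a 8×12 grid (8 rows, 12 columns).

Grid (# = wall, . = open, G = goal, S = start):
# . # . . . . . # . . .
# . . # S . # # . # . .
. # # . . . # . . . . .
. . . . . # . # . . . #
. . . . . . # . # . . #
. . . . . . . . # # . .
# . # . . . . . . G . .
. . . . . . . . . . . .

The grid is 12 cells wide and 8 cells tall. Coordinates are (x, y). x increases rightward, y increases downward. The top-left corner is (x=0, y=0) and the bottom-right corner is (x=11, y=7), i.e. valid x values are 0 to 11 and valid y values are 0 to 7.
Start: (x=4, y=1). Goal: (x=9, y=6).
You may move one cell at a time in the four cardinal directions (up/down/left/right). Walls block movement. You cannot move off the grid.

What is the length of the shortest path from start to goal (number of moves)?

Answer: Shortest path length: 10

Derivation:
BFS from (x=4, y=1) until reaching (x=9, y=6):
  Distance 0: (x=4, y=1)
  Distance 1: (x=4, y=0), (x=5, y=1), (x=4, y=2)
  Distance 2: (x=3, y=0), (x=5, y=0), (x=3, y=2), (x=5, y=2), (x=4, y=3)
  Distance 3: (x=6, y=0), (x=3, y=3), (x=4, y=4)
  Distance 4: (x=7, y=0), (x=2, y=3), (x=3, y=4), (x=5, y=4), (x=4, y=5)
  Distance 5: (x=1, y=3), (x=2, y=4), (x=3, y=5), (x=5, y=5), (x=4, y=6)
  Distance 6: (x=0, y=3), (x=1, y=4), (x=2, y=5), (x=6, y=5), (x=3, y=6), (x=5, y=6), (x=4, y=7)
  Distance 7: (x=0, y=2), (x=0, y=4), (x=1, y=5), (x=7, y=5), (x=6, y=6), (x=3, y=7), (x=5, y=7)
  Distance 8: (x=7, y=4), (x=0, y=5), (x=1, y=6), (x=7, y=6), (x=2, y=7), (x=6, y=7)
  Distance 9: (x=8, y=6), (x=1, y=7), (x=7, y=7)
  Distance 10: (x=9, y=6), (x=0, y=7), (x=8, y=7)  <- goal reached here
One shortest path (10 moves): (x=4, y=1) -> (x=4, y=2) -> (x=4, y=3) -> (x=4, y=4) -> (x=5, y=4) -> (x=5, y=5) -> (x=6, y=5) -> (x=7, y=5) -> (x=7, y=6) -> (x=8, y=6) -> (x=9, y=6)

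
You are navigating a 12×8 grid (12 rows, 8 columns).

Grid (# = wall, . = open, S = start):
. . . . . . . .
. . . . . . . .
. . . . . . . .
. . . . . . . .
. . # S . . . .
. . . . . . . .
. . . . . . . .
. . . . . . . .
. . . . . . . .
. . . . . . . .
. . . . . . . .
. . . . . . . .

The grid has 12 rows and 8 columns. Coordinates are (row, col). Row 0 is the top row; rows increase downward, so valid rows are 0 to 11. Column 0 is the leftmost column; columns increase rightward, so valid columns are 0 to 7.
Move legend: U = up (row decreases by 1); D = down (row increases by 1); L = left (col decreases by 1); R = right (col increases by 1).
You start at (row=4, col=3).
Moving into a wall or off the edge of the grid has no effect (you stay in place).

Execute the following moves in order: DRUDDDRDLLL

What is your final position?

Answer: Final position: (row=8, col=2)

Derivation:
Start: (row=4, col=3)
  D (down): (row=4, col=3) -> (row=5, col=3)
  R (right): (row=5, col=3) -> (row=5, col=4)
  U (up): (row=5, col=4) -> (row=4, col=4)
  D (down): (row=4, col=4) -> (row=5, col=4)
  D (down): (row=5, col=4) -> (row=6, col=4)
  D (down): (row=6, col=4) -> (row=7, col=4)
  R (right): (row=7, col=4) -> (row=7, col=5)
  D (down): (row=7, col=5) -> (row=8, col=5)
  L (left): (row=8, col=5) -> (row=8, col=4)
  L (left): (row=8, col=4) -> (row=8, col=3)
  L (left): (row=8, col=3) -> (row=8, col=2)
Final: (row=8, col=2)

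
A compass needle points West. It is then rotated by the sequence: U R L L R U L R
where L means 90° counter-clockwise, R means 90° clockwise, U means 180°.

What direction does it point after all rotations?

Start: West
  U (U-turn (180°)) -> East
  R (right (90° clockwise)) -> South
  L (left (90° counter-clockwise)) -> East
  L (left (90° counter-clockwise)) -> North
  R (right (90° clockwise)) -> East
  U (U-turn (180°)) -> West
  L (left (90° counter-clockwise)) -> South
  R (right (90° clockwise)) -> West
Final: West

Answer: Final heading: West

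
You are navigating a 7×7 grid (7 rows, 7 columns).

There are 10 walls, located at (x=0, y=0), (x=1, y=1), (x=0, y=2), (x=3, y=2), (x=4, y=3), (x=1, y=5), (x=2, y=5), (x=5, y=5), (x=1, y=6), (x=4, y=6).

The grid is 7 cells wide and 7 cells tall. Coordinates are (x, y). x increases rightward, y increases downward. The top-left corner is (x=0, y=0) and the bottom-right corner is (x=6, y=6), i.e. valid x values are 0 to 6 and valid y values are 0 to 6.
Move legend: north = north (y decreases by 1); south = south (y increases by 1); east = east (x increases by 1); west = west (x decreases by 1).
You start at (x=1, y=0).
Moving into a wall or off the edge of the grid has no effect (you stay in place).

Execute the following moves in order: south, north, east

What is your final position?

Answer: Final position: (x=2, y=0)

Derivation:
Start: (x=1, y=0)
  south (south): blocked, stay at (x=1, y=0)
  north (north): blocked, stay at (x=1, y=0)
  east (east): (x=1, y=0) -> (x=2, y=0)
Final: (x=2, y=0)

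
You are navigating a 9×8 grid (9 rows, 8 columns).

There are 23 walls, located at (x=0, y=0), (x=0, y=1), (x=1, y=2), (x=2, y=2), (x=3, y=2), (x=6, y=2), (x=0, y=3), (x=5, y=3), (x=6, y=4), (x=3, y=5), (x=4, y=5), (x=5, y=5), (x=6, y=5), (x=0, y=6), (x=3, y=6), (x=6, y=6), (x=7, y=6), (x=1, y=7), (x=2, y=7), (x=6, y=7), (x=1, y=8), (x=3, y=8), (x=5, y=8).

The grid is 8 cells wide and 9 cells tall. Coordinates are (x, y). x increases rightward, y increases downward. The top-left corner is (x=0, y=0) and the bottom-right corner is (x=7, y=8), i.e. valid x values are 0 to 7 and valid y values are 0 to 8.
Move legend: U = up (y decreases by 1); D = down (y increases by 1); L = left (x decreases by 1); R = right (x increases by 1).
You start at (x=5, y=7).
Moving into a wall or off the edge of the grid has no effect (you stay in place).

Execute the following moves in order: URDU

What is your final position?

Answer: Final position: (x=5, y=6)

Derivation:
Start: (x=5, y=7)
  U (up): (x=5, y=7) -> (x=5, y=6)
  R (right): blocked, stay at (x=5, y=6)
  D (down): (x=5, y=6) -> (x=5, y=7)
  U (up): (x=5, y=7) -> (x=5, y=6)
Final: (x=5, y=6)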